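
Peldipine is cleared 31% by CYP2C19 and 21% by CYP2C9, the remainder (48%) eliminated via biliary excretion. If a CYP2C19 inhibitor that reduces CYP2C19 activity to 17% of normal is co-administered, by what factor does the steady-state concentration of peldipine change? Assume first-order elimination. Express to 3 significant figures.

The CYP2C19 pathway (31% of clearance) is reduced to 0.17× activity: 0.31 × 0.17 = 0.0527.
CYP2C9 (21%) and the residual 48% are unaffected.
Relative clearance = 0.0527 + 0.21 + 0.48 = 0.7427.
Steady-state concentration ratio = CL_old/CL_new = 1 / 0.7427 = 1.35.

1.35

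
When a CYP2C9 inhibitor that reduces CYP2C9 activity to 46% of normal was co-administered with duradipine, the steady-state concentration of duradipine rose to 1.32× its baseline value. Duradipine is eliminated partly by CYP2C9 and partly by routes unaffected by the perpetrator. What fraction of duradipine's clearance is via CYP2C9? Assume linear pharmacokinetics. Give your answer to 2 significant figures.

Let x = fm,CYP2C9. Because steady-state concentration ∝ 1/CL, relative clearance fell to 1/1.32 = 0.7576.
Only the CYP2C9 route changed, so 0.7576 = x·0.46 + (1 − x), giving x = 0.45.

0.45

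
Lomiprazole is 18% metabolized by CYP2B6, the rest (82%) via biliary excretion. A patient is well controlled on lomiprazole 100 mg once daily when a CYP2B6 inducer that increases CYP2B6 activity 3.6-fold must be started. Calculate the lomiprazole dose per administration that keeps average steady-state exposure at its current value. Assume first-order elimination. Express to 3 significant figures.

147 mg

The CYP2B6 pathway (18% of clearance) increases to 3.6× activity: 0.18 × 3.6 = 0.648.
The remaining 82% of clearance is unaffected.
New clearance relative to baseline: 0.648 + 0.82 = 1.468.
Exposure is unchanged when dose changes in proportion to clearance. New dose = 100 mg × 1.468 = 147 mg.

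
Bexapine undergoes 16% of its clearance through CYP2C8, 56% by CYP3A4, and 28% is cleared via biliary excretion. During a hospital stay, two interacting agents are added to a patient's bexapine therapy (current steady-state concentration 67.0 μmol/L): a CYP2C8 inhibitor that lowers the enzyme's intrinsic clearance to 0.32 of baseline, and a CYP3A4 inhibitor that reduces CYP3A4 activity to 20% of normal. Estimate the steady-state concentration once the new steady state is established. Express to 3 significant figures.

The CYP2C8 pathway (16% of clearance) falls to 0.32× activity: 0.16 × 0.32 = 0.0512.
The CYP3A4 pathway (56% of clearance) falls to 0.2× activity: 0.56 × 0.2 = 0.112.
The remaining 28% of clearance is unaffected.
New clearance relative to baseline: 0.0512 + 0.112 + 0.28 = 0.4432.
Dividing the baseline by the relative clearance: 67.0 / 0.4432 = 151 μmol/L.

151 μmol/L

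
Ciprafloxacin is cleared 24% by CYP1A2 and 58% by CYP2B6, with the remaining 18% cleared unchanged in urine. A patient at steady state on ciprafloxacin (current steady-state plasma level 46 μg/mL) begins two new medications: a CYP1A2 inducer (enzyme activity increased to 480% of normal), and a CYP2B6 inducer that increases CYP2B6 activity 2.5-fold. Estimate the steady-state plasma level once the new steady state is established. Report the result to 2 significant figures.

17 μg/mL

CYP1A2: 0.24 × 4.8 = 1.152
CYP2B6: 0.58 × 2.5 = 1.45
Other: 0.18 (unchanged)
CL_new/CL_old = 1.152 + 1.45 + 0.18 = 2.782.
New steady-state plasma level = 46 / 2.782 = 17 μg/mL (concentration scales inversely with clearance).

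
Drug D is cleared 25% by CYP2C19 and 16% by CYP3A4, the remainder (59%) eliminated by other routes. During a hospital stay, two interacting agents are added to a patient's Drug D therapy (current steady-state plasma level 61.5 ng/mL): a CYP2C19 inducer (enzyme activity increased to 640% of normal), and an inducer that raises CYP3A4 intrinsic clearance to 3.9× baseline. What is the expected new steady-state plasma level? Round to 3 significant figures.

21.9 ng/mL

The CYP2C19 pathway (25% of clearance) increases to 6.4× activity: 0.25 × 6.4 = 1.6.
The CYP3A4 pathway (16% of clearance) rises to 3.9× activity: 0.16 × 3.9 = 0.624.
The remaining 59% of clearance is unaffected.
CL_new/CL_old = 1.6 + 0.624 + 0.59 = 2.814.
Steady-state plasma level ∝ 1/CL: new value = 61.5 / 2.814 = 21.9 ng/mL.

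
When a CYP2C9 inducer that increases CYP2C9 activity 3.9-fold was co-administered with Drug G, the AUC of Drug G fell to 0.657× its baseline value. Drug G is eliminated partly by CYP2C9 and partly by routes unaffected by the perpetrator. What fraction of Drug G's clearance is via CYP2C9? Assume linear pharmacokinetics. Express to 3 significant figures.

CL'/CL = 1 / 0.657 = 1.522
3.9·fm + (1 − fm) = 1.522
fm = (1.522 − 1) / (3.9 − 1) = 0.180

0.180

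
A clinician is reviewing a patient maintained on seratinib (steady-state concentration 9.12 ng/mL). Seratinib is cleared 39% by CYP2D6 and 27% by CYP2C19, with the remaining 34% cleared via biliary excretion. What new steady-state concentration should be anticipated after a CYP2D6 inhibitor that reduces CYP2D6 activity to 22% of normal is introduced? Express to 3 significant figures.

13.1 ng/mL

The CYP2D6 pathway (39% of clearance) falls to 0.22× activity: 0.39 × 0.22 = 0.0858.
CYP2C19 (27%) and the residual 34% are unaffected.
Relative clearance = 0.0858 + 0.27 + 0.34 = 0.6958.
Steady-state concentration ∝ 1/CL, so new value = 9.12 / 0.6958 = 13.1 ng/mL.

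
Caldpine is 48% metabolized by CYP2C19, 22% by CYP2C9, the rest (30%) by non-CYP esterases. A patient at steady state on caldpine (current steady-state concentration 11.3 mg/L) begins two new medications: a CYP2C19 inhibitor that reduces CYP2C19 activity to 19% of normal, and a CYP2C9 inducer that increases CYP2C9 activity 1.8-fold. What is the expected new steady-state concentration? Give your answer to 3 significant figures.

14.4 mg/L

The CYP2C19 pathway (48% of clearance) falls to 0.19× activity: 0.48 × 0.19 = 0.0912.
The CYP2C9 pathway (22% of clearance) rises to 1.8× activity: 0.22 × 1.8 = 0.396.
The remaining 30% of clearance is unaffected.
Relative clearance = 0.0912 + 0.396 + 0.3 = 0.7872.
Dividing the baseline by the relative clearance: 11.3 / 0.7872 = 14.4 mg/L.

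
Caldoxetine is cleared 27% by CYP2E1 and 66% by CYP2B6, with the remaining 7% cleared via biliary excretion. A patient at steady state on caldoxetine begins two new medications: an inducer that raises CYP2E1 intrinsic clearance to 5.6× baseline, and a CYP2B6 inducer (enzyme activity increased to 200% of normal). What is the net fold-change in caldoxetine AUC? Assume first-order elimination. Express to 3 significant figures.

0.345

The CYP2E1 pathway (27% of clearance) increases to 5.6× activity: 0.27 × 5.6 = 1.512.
The CYP2B6 pathway (66% of clearance) increases to 2× activity: 0.66 × 2 = 1.32.
The remaining 7% of clearance is unaffected.
Relative clearance = 1.512 + 1.32 + 0.07 = 2.902.
Because AUC varies inversely with clearance, the combined effect is 1 / 2.902 = 0.345.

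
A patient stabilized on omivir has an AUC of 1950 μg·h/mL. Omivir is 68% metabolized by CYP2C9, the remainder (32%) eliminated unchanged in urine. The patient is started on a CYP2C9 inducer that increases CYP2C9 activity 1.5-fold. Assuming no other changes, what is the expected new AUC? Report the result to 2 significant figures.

1.5 × 10³ μg·h/mL

The CYP2C9 pathway (68% of clearance) increases to 1.5× activity: 0.68 × 1.5 = 1.02.
Non-CYP routes (32%) are unchanged.
Relative clearance = 1.02 + 0.32 = 1.34.
With dosing unchanged, AUC scales as 1/CL: 1950 / 1.34 = 1.5 × 10³ μg·h/mL.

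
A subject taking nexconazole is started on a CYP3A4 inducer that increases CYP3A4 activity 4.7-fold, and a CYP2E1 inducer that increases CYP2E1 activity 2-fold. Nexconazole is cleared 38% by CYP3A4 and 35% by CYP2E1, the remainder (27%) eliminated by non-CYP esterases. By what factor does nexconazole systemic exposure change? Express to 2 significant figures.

0.36

The CYP3A4 pathway (38% of clearance) rises to 4.7× activity: 0.38 × 4.7 = 1.786.
The CYP2E1 pathway (35% of clearance) rises to 2× activity: 0.35 × 2 = 0.7.
Non-CYP routes (27%) are unchanged.
Relative clearance = 1.786 + 0.7 + 0.27 = 2.756.
Net systemic exposure ratio = 1 / 2.756 = 0.36.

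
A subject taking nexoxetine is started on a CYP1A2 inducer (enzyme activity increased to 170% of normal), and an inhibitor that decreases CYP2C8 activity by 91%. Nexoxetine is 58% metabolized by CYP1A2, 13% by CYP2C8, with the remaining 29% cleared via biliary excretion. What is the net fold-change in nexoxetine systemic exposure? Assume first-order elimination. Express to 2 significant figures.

CYP1A2: 0.58 × 1.7 = 0.986
CYP2C8: 0.13 × 0.09 = 0.0117
Other: 0.29 (unchanged)
CL_new/CL_old = 0.986 + 0.0117 + 0.29 = 1.2877.
Systemic exposure ∝ 1/CL: fold-change = 1 / 1.2877 = 0.78.

0.78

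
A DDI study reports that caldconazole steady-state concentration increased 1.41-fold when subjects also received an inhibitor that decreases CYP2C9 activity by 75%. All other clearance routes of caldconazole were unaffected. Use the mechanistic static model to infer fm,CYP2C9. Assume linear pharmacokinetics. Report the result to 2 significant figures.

CL'/CL = 1 / 1.41 = 0.7092
0.25·fm + (1 − fm) = 0.7092
fm = (0.7092 − 1) / (0.25 − 1) = 0.39

0.39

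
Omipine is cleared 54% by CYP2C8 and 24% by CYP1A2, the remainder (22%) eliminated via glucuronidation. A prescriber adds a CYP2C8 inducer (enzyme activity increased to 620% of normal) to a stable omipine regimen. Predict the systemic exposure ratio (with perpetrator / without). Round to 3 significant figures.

0.263

CYP2C8: 0.54 × 6.2 = 3.348
CYP1A2: 0.24 (unchanged)
Other: 0.22 (unchanged)
CL_new/CL_old = 3.348 + 0.24 + 0.22 = 3.808.
Since systemic exposure ∝ 1/CL, the ratio is 1 / 3.808 = 0.263.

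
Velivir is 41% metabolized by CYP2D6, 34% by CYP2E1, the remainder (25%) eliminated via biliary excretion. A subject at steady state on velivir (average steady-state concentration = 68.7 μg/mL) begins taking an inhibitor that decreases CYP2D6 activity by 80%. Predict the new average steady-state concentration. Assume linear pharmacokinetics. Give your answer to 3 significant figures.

102 μg/mL

The CYP2D6 pathway (41% of clearance) is reduced to 0.2× activity: 0.41 × 0.2 = 0.082.
CYP2E1 (34%) and the residual 25% are unaffected.
New clearance relative to baseline: 0.082 + 0.34 + 0.25 = 0.672.
With dosing unchanged, average steady-state concentration scales as 1/CL: 68.7 / 0.672 = 102 μg/mL.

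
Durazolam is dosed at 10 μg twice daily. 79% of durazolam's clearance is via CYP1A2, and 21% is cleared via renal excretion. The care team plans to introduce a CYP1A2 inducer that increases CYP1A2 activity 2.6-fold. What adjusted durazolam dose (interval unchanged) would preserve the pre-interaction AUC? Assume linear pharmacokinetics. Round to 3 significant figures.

CYP1A2: 0.79 × 2.6 = 2.054
Other: 0.21 (unchanged)
New clearance relative to baseline: 2.054 + 0.21 = 2.264.
Css,avg = (dose rate)/CL, so holding Css fixed requires dose ∝ CL: 10 × 2.264 = 22.6 μg.

22.6 μg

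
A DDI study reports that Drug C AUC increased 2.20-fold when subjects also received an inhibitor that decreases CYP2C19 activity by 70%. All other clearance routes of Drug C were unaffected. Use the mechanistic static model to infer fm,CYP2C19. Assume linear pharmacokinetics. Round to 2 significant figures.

0.78

Call the CYP2C19 fraction fm. After the interaction, CL_new/CL_old = fm × 0.3 + (1 − fm).
AUC ratio = 1 / (new CL fraction), so new CL fraction = 1 / 2.20 = 0.4545.
fm × 0.3 + 1 − fm = 0.4545  ⇒  fm × (0.3 − 1) = −0.5455  ⇒  fm = 0.78.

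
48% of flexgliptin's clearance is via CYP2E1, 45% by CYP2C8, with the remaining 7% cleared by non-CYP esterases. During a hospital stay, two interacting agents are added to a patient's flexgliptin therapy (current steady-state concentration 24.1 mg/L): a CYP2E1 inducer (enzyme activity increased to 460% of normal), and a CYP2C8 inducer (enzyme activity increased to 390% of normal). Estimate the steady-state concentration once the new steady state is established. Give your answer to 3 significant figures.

The CYP2E1 pathway (48% of clearance) is boosted to 4.6× activity: 0.48 × 4.6 = 2.208.
The CYP2C8 pathway (45% of clearance) increases to 3.9× activity: 0.45 × 3.9 = 1.755.
Non-CYP routes (7%) are unchanged.
CL_new/CL_old = 2.208 + 1.755 + 0.07 = 4.033.
New steady-state concentration = 24.1 / 4.033 = 5.98 mg/L (concentration scales inversely with clearance).

5.98 mg/L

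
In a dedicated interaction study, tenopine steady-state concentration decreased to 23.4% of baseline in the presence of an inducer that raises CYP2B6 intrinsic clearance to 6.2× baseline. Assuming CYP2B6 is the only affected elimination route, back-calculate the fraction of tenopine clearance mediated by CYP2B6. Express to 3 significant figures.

Let x = fm,CYP2B6. Because steady-state concentration ∝ 1/CL, relative clearance rose to 1/0.234 = 4.274.
Only the CYP2B6 route changed, so 4.274 = x·6.2 + (1 − x), giving x = 0.630.

0.630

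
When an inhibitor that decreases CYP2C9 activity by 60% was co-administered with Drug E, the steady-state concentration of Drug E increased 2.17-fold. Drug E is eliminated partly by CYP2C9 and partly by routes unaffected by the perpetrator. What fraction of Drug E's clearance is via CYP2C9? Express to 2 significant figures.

0.90

Call the CYP2C9 fraction fm. After the interaction, CL_new/CL_old = fm × 0.4 + (1 − fm).
Steady-state concentration ratio = 1 / (new CL fraction), so new CL fraction = 1 / 2.17 = 0.4608.
fm × 0.4 + 1 − fm = 0.4608  ⇒  fm × (0.4 − 1) = −0.5392  ⇒  fm = 0.90.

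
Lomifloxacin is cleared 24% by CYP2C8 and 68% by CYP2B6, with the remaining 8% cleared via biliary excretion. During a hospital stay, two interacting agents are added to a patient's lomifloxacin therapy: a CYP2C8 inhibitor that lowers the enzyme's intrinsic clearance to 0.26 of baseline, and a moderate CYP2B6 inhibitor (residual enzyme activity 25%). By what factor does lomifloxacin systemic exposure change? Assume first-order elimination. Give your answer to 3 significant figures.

3.20

The CYP2C8 pathway (24% of clearance) is reduced to 0.26× activity: 0.24 × 0.26 = 0.0624.
The CYP2B6 pathway (68% of clearance) is reduced to 0.25× activity: 0.68 × 0.25 = 0.17.
Non-CYP routes (8%) are unchanged.
New clearance relative to baseline: 0.0624 + 0.17 + 0.08 = 0.3124.
Because systemic exposure varies inversely with clearance, the combined effect is 1 / 0.3124 = 3.20.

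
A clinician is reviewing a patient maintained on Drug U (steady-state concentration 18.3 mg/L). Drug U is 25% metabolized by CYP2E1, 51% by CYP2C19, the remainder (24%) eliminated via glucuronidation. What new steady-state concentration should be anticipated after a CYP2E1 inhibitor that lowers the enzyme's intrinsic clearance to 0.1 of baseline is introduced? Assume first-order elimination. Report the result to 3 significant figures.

The CYP2E1 pathway (25% of clearance) drops to 0.1× activity: 0.25 × 0.1 = 0.025.
CYP2C19 (51%) and the residual 24% are unaffected.
Relative clearance = 0.025 + 0.51 + 0.24 = 0.775.
With dosing unchanged, steady-state concentration scales as 1/CL: 18.3 / 0.775 = 23.6 mg/L.

23.6 mg/L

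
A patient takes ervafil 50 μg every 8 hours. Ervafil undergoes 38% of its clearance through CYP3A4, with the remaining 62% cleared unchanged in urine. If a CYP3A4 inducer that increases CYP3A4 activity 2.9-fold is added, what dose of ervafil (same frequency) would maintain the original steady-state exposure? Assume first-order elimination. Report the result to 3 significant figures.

86.1 μg

CYP3A4: 0.38 × 2.9 = 1.102
Other: 0.62 (unchanged)
CL_new/CL_old = 1.102 + 0.62 = 1.722.
To maintain the same steady-state level, dose must scale with clearance: new dose = 50 × 1.722 = 86.1 μg.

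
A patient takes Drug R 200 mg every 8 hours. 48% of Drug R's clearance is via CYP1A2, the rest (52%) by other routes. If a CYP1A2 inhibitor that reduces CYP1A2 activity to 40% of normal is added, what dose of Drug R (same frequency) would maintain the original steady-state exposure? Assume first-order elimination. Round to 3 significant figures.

The CYP1A2 pathway (48% of clearance) is reduced to 0.4× activity: 0.48 × 0.4 = 0.192.
Non-CYP routes (52%) are unchanged.
New clearance relative to baseline: 0.192 + 0.52 = 0.712.
To maintain the same steady-state level, dose must scale with clearance: new dose = 200 × 0.712 = 142 mg.

142 mg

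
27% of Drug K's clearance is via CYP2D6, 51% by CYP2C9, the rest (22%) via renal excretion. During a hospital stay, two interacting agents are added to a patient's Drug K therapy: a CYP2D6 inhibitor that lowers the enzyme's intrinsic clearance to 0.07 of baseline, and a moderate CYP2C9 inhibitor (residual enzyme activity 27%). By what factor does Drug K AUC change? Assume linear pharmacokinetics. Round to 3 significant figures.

The CYP2D6 pathway (27% of clearance) falls to 0.07× activity: 0.27 × 0.07 = 0.0189.
The CYP2C9 pathway (51% of clearance) is reduced to 0.27× activity: 0.51 × 0.27 = 0.1377.
The remaining 22% of clearance is unaffected.
Relative clearance = 0.0189 + 0.1377 + 0.22 = 0.3766.
Net AUC ratio = 1 / 0.3766 = 2.66.

2.66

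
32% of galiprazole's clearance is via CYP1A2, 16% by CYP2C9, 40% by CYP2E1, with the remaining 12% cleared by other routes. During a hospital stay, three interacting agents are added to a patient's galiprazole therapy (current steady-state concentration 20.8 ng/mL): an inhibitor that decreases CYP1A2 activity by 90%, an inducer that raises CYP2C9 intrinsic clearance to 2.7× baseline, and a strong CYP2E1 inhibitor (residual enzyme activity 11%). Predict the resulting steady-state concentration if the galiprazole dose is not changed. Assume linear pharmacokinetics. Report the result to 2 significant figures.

33 ng/mL

CYP1A2: 0.32 × 0.1 = 0.032
CYP2C9: 0.16 × 2.7 = 0.432
CYP2E1: 0.4 × 0.11 = 0.044
Other: 0.12 (unchanged)
Relative clearance = 0.032 + 0.432 + 0.044 + 0.12 = 0.628.
Dividing the baseline by the relative clearance: 20.8 / 0.628 = 33 ng/mL.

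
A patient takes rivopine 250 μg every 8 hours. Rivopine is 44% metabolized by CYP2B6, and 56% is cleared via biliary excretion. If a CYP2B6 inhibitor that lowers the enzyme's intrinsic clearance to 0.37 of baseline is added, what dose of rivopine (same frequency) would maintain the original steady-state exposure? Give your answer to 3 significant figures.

181 μg

The CYP2B6 pathway (44% of clearance) is reduced to 0.37× activity: 0.44 × 0.37 = 0.1628.
Non-CYP routes (56%) are unchanged.
CL_new/CL_old = 0.1628 + 0.56 = 0.7228.
To maintain the same steady-state level, dose must scale with clearance: new dose = 250 × 0.7228 = 181 μg.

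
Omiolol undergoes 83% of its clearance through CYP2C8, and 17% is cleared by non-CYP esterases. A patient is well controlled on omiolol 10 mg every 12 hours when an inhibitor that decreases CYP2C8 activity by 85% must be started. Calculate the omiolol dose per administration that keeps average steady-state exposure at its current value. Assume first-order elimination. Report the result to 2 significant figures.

CYP2C8: 0.83 × 0.15 = 0.1245
Other: 0.17 (unchanged)
New clearance relative to baseline: 0.1245 + 0.17 = 0.2945.
Exposure is unchanged when dose changes in proportion to clearance. New dose = 10 mg × 0.2945 = 2.9 mg.

2.9 mg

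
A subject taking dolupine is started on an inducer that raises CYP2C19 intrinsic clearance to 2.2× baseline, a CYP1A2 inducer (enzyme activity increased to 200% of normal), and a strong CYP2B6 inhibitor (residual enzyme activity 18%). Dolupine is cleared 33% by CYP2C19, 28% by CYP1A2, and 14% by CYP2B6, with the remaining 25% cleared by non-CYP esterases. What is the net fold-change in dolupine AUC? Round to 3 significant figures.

CYP2C19: 0.33 × 2.2 = 0.726
CYP1A2: 0.28 × 2 = 0.56
CYP2B6: 0.14 × 0.18 = 0.0252
Other: 0.25 (unchanged)
CL_new/CL_old = 0.726 + 0.56 + 0.0252 + 0.25 = 1.5612.
AUC ∝ 1/CL: fold-change = 1 / 1.5612 = 0.641.

0.641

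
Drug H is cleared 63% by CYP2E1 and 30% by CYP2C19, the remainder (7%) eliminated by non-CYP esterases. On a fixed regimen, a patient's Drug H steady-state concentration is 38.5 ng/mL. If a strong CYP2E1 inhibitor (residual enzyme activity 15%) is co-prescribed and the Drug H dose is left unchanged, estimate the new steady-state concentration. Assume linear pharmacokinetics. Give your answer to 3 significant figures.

82.9 ng/mL

The CYP2E1 pathway (63% of clearance) drops to 0.15× activity: 0.63 × 0.15 = 0.0945.
CYP2C19 (30%) and the residual 7% are unaffected.
Relative clearance = 0.0945 + 0.3 + 0.07 = 0.4645.
Steady-state concentration ∝ 1/CL, so new value = 38.5 / 0.4645 = 82.9 ng/mL.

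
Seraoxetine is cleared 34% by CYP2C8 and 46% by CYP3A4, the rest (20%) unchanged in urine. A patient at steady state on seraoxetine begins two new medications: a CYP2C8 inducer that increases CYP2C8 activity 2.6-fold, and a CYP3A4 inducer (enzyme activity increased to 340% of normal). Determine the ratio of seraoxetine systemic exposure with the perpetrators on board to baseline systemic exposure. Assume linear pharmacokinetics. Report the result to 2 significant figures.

The CYP2C8 pathway (34% of clearance) is boosted to 2.6× activity: 0.34 × 2.6 = 0.884.
The CYP3A4 pathway (46% of clearance) rises to 3.4× activity: 0.46 × 3.4 = 1.564.
Non-CYP routes (20%) are unchanged.
Relative clearance = 0.884 + 1.564 + 0.2 = 2.648.
Systemic exposure ∝ 1/CL: fold-change = 1 / 2.648 = 0.38.

0.38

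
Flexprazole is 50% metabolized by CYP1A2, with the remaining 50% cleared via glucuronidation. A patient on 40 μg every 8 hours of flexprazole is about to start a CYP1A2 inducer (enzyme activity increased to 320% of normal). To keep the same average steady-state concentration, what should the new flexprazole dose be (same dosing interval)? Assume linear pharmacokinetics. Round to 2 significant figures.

84 μg

CYP1A2: 0.5 × 3.2 = 1.6
Other: 0.5 (unchanged)
New clearance relative to baseline: 1.6 + 0.5 = 2.1.
Exposure is unchanged when dose changes in proportion to clearance. New dose = 40 μg × 2.1 = 84 μg.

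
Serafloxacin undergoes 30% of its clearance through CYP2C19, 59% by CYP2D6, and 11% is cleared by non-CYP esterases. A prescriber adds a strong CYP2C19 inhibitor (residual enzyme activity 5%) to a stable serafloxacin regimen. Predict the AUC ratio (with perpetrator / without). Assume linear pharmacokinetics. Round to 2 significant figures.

1.4

The CYP2C19 pathway (30% of clearance) drops to 0.05× activity: 0.3 × 0.05 = 0.015.
CYP2D6 (59%) and the residual 11% are unaffected.
New clearance relative to baseline: 0.015 + 0.59 + 0.11 = 0.715.
AUC ratio = CL_old/CL_new = 1 / 0.715 = 1.4.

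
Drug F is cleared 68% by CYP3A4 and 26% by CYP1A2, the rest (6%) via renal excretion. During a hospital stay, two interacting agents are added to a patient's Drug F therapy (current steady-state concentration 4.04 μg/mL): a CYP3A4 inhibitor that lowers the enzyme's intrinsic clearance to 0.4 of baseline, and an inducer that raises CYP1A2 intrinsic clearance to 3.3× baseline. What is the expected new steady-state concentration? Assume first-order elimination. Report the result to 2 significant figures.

The CYP3A4 pathway (68% of clearance) drops to 0.4× activity: 0.68 × 0.4 = 0.272.
The CYP1A2 pathway (26% of clearance) is boosted to 3.3× activity: 0.26 × 3.3 = 0.858.
Non-CYP routes (6%) are unchanged.
CL_new/CL_old = 0.272 + 0.858 + 0.06 = 1.19.
Dividing the baseline by the relative clearance: 4.04 / 1.19 = 3.4 μg/mL.

3.4 μg/mL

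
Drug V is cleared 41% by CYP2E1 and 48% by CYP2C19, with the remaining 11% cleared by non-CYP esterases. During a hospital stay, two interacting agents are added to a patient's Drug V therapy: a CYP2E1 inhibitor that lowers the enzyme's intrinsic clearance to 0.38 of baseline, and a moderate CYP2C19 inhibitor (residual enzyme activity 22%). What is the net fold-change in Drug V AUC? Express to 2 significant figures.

2.7

The CYP2E1 pathway (41% of clearance) drops to 0.38× activity: 0.41 × 0.38 = 0.1558.
The CYP2C19 pathway (48% of clearance) falls to 0.22× activity: 0.48 × 0.22 = 0.1056.
Non-CYP routes (11%) are unchanged.
New clearance relative to baseline: 0.1558 + 0.1056 + 0.11 = 0.3714.
Net AUC ratio = 1 / 0.3714 = 2.7.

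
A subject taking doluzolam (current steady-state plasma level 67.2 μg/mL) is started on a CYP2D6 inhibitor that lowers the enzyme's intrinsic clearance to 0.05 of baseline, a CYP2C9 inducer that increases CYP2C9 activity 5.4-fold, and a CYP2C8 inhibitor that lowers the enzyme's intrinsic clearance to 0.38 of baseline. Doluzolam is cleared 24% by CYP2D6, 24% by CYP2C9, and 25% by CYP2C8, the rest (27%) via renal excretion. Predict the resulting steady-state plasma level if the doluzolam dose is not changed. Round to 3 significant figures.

40.2 μg/mL

CYP2D6: 0.24 × 0.05 = 0.012
CYP2C9: 0.24 × 5.4 = 1.296
CYP2C8: 0.25 × 0.38 = 0.095
Other: 0.27 (unchanged)
New clearance relative to baseline: 0.012 + 1.296 + 0.095 + 0.27 = 1.673.
Dividing the baseline by the relative clearance: 67.2 / 1.673 = 40.2 μg/mL.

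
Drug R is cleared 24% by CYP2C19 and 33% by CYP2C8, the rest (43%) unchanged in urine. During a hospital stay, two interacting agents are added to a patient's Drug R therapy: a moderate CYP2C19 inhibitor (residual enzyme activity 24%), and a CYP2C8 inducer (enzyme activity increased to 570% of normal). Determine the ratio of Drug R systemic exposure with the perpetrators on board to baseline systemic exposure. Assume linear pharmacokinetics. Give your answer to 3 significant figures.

0.422

The CYP2C19 pathway (24% of clearance) is reduced to 0.24× activity: 0.24 × 0.24 = 0.0576.
The CYP2C8 pathway (33% of clearance) increases to 5.7× activity: 0.33 × 5.7 = 1.881.
The remaining 43% of clearance is unaffected.
CL_new/CL_old = 0.0576 + 1.881 + 0.43 = 2.3686.
Net systemic exposure ratio = 1 / 2.3686 = 0.422.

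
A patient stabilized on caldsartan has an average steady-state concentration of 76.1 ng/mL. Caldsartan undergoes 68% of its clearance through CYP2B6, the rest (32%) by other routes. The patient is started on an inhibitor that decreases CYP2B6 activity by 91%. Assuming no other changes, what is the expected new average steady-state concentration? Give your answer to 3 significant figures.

200 ng/mL

The CYP2B6 pathway (68% of clearance) is reduced to 0.09× activity: 0.68 × 0.09 = 0.0612.
Non-CYP routes (32%) are unchanged.
Relative clearance = 0.0612 + 0.32 = 0.3812.
New average steady-state concentration = baseline ÷ relative clearance = 76.1 / 0.3812 = 200 ng/mL.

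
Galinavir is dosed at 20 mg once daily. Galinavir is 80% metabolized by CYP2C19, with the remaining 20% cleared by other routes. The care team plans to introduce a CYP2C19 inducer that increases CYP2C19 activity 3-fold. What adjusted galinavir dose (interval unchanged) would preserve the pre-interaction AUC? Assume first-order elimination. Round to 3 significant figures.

52.0 mg

CYP2C19: 0.8 × 3 = 2.4
Other: 0.2 (unchanged)
CL_new/CL_old = 2.4 + 0.2 = 2.6.
Css,avg = (dose rate)/CL, so holding Css fixed requires dose ∝ CL: 20 × 2.6 = 52.0 mg.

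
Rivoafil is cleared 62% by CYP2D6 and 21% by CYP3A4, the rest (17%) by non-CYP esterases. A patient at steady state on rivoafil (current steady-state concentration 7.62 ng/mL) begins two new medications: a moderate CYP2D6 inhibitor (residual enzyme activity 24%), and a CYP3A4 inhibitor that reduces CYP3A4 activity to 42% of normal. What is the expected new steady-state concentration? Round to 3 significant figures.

18.7 ng/mL

The CYP2D6 pathway (62% of clearance) drops to 0.24× activity: 0.62 × 0.24 = 0.1488.
The CYP3A4 pathway (21% of clearance) drops to 0.42× activity: 0.21 × 0.42 = 0.0882.
The remaining 17% of clearance is unaffected.
New clearance relative to baseline: 0.1488 + 0.0882 + 0.17 = 0.407.
Dividing the baseline by the relative clearance: 7.62 / 0.407 = 18.7 ng/mL.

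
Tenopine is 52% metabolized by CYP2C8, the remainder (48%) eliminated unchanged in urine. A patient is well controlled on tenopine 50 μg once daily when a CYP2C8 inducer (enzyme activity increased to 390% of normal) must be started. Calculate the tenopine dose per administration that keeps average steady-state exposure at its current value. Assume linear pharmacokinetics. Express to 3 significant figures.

125 μg

The CYP2C8 pathway (52% of clearance) increases to 3.9× activity: 0.52 × 3.9 = 2.028.
The remaining 48% of clearance is unaffected.
CL_new/CL_old = 2.028 + 0.48 = 2.508.
Exposure is unchanged when dose changes in proportion to clearance. New dose = 50 μg × 2.508 = 125 μg.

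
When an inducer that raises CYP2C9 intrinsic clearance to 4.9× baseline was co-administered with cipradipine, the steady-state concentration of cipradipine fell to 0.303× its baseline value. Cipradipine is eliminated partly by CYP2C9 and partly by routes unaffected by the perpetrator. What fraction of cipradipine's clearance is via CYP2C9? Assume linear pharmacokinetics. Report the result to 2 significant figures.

0.59

CL'/CL = 1 / 0.303 = 3.3
4.9·fm + (1 − fm) = 3.3
fm = (3.3 − 1) / (4.9 − 1) = 0.59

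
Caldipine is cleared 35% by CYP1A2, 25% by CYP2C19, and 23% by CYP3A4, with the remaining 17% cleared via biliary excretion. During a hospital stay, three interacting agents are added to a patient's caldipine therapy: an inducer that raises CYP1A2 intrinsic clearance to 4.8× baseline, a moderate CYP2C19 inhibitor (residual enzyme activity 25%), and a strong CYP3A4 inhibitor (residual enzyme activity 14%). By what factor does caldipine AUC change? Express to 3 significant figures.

0.514

The CYP1A2 pathway (35% of clearance) is boosted to 4.8× activity: 0.35 × 4.8 = 1.68.
The CYP2C19 pathway (25% of clearance) drops to 0.25× activity: 0.25 × 0.25 = 0.0625.
The CYP3A4 pathway (23% of clearance) falls to 0.14× activity: 0.23 × 0.14 = 0.0322.
The remaining 17% of clearance is unaffected.
CL_new/CL_old = 1.68 + 0.0625 + 0.0322 + 0.17 = 1.9447.
Because AUC varies inversely with clearance, the combined effect is 1 / 1.9447 = 0.514.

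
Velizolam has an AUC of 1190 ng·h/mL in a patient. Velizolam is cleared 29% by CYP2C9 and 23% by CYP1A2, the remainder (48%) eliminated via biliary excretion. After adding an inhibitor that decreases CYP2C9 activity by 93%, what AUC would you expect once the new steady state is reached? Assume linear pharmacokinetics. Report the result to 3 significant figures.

The CYP2C9 pathway (29% of clearance) falls to 0.07× activity: 0.29 × 0.07 = 0.0203.
CYP1A2 (23%) and the residual 48% are unaffected.
Relative clearance = 0.0203 + 0.23 + 0.48 = 0.7303.
AUC ∝ 1/CL, so new value = 1190 / 0.7303 = 1.63 × 10³ ng·h/mL.

1.63 × 10³ ng·h/mL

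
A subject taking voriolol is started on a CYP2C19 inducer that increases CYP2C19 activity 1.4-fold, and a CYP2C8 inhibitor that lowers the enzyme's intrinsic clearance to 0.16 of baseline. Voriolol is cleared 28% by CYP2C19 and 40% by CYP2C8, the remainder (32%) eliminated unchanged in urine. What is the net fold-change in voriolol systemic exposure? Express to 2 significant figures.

1.3

The CYP2C19 pathway (28% of clearance) rises to 1.4× activity: 0.28 × 1.4 = 0.392.
The CYP2C8 pathway (40% of clearance) drops to 0.16× activity: 0.4 × 0.16 = 0.064.
Non-CYP routes (32%) are unchanged.
New clearance relative to baseline: 0.392 + 0.064 + 0.32 = 0.776.
Net systemic exposure ratio = 1 / 0.776 = 1.3.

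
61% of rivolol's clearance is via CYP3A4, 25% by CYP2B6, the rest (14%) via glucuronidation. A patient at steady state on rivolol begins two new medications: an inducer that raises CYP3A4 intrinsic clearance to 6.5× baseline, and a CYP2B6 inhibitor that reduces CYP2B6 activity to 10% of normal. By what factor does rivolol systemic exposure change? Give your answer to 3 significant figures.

The CYP3A4 pathway (61% of clearance) increases to 6.5× activity: 0.61 × 6.5 = 3.965.
The CYP2B6 pathway (25% of clearance) is reduced to 0.1× activity: 0.25 × 0.1 = 0.025.
The remaining 14% of clearance is unaffected.
New clearance relative to baseline: 3.965 + 0.025 + 0.14 = 4.13.
Systemic exposure ∝ 1/CL: fold-change = 1 / 4.13 = 0.242.

0.242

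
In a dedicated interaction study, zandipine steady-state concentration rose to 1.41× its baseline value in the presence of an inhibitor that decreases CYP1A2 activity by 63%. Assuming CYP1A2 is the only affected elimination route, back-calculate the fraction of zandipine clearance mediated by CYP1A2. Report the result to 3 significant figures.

0.462

Write x for the fraction cleared via CYP1A2. The observed steady-state concentration change means clearance fell to 1/1.41 = 0.7092 of baseline.
Setting x·0.37 + (1 − x) = 0.7092 and solving: x = (0.7092 − 1)/(0.37 − 1) = 0.462.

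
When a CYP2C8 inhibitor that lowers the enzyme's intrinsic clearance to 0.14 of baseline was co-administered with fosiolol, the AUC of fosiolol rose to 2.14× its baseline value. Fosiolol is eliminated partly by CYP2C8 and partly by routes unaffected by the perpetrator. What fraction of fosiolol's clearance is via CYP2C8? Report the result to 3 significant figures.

Write x for the fraction cleared via CYP2C8. The observed AUC change means clearance fell to 1/2.14 = 0.4673 of baseline.
Setting x·0.14 + (1 − x) = 0.4673 and solving: x = (0.4673 − 1)/(0.14 − 1) = 0.619.

0.619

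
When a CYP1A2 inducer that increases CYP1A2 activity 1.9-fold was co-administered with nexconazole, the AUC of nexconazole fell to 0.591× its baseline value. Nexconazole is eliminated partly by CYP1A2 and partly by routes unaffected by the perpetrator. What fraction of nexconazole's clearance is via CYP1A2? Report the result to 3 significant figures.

Write x for the fraction cleared via CYP1A2. The observed AUC change means clearance rose to 1/0.591 = 1.692 of baseline.
Only the CYP1A2 route changed, so 1.692 = x·1.9 + (1 − x), giving x = 0.769.

0.769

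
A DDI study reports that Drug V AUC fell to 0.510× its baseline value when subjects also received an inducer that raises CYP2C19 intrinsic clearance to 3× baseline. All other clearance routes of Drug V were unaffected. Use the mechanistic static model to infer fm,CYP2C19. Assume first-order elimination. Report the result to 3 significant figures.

Call the CYP2C19 fraction fm. After the interaction, CL_new/CL_old = fm × 3 + (1 − fm).
AUC ratio = 1 / (new CL fraction), so new CL fraction = 1 / 0.510 = 1.961.
fm × 3 + 1 − fm = 1.961  ⇒  fm × (3 − 1) = 0.9608  ⇒  fm = 0.480.

0.480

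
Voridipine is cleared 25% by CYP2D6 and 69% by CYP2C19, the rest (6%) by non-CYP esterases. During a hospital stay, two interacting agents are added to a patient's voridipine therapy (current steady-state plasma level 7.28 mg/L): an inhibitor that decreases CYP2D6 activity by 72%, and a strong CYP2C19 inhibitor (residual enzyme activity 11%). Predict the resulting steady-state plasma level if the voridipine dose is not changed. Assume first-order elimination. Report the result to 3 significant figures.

35.4 mg/L

CYP2D6: 0.25 × 0.28 = 0.07
CYP2C19: 0.69 × 0.11 = 0.0759
Other: 0.06 (unchanged)
Relative clearance = 0.07 + 0.0759 + 0.06 = 0.2059.
New steady-state plasma level = 7.28 / 0.2059 = 35.4 mg/L (concentration scales inversely with clearance).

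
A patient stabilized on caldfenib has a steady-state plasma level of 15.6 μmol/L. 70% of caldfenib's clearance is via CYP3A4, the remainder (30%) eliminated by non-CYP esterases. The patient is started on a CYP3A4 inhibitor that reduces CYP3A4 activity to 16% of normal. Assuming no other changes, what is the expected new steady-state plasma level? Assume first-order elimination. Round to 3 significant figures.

37.9 μmol/L

CYP3A4: 0.7 × 0.16 = 0.112
Other: 0.3 (unchanged)
CL_new/CL_old = 0.112 + 0.3 = 0.412.
Steady-state plasma level ∝ 1/CL, so new value = 15.6 / 0.412 = 37.9 μmol/L.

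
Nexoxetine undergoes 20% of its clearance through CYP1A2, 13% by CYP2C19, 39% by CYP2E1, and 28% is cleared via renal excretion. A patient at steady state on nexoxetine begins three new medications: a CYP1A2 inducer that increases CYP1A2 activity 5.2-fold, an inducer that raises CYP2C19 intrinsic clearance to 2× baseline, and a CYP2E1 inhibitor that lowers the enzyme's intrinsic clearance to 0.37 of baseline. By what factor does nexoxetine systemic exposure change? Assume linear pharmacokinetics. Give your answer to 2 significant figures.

0.58

CYP1A2: 0.2 × 5.2 = 1.04
CYP2C19: 0.13 × 2 = 0.26
CYP2E1: 0.39 × 0.37 = 0.1443
Other: 0.28 (unchanged)
Relative clearance = 1.04 + 0.26 + 0.1443 + 0.28 = 1.7243.
Because systemic exposure varies inversely with clearance, the combined effect is 1 / 1.7243 = 0.58.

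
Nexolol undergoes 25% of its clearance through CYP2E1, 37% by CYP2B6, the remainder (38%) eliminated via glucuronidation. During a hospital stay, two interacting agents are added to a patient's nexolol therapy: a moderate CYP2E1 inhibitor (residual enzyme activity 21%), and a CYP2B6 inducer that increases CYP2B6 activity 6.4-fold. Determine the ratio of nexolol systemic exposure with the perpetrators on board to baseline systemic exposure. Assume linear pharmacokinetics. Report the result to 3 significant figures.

The CYP2E1 pathway (25% of clearance) falls to 0.21× activity: 0.25 × 0.21 = 0.0525.
The CYP2B6 pathway (37% of clearance) increases to 6.4× activity: 0.37 × 6.4 = 2.368.
Non-CYP routes (38%) are unchanged.
New clearance relative to baseline: 0.0525 + 2.368 + 0.38 = 2.8005.
Systemic exposure ∝ 1/CL: fold-change = 1 / 2.8005 = 0.357.

0.357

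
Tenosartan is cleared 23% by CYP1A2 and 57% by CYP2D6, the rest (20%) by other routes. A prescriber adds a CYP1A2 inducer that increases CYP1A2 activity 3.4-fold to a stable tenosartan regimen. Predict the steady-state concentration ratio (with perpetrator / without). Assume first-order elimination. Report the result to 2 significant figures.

0.64

CYP1A2: 0.23 × 3.4 = 0.782
CYP2D6: 0.57 (unchanged)
Other: 0.2 (unchanged)
New clearance relative to baseline: 0.782 + 0.57 + 0.2 = 1.552.
Steady-state concentration is inversely proportional to clearance, so the fold-change is 1 / 1.552 = 0.64.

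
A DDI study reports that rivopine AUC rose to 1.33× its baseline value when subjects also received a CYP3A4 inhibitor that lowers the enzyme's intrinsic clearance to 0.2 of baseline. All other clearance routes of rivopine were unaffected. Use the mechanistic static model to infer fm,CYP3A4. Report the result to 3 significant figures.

0.310

CL'/CL = 1 / 1.33 = 0.7519
0.2·fm + (1 − fm) = 0.7519
fm = (0.7519 − 1) / (0.2 − 1) = 0.310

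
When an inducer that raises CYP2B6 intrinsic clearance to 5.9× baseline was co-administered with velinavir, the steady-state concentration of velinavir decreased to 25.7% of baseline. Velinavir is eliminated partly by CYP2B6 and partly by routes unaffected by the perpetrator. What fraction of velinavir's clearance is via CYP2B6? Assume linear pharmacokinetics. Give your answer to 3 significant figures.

0.590

CL'/CL = 1 / 0.257 = 3.891
5.9·fm + (1 − fm) = 3.891
fm = (3.891 − 1) / (5.9 − 1) = 0.590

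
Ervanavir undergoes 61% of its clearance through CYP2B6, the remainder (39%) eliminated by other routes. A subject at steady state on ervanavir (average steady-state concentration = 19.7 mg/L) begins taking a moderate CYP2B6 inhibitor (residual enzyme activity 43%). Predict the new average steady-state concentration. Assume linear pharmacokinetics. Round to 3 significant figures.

30.2 mg/L

CYP2B6: 0.61 × 0.43 = 0.2623
Other: 0.39 (unchanged)
CL_new/CL_old = 0.2623 + 0.39 = 0.6523.
With dosing unchanged, average steady-state concentration scales as 1/CL: 19.7 / 0.6523 = 30.2 mg/L.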